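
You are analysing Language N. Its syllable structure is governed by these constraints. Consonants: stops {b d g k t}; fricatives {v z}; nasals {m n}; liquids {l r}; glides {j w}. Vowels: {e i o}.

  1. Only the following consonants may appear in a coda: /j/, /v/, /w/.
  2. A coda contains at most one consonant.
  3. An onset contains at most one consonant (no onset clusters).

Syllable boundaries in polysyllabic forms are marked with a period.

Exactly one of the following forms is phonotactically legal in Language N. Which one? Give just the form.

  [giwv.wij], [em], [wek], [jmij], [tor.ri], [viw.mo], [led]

[viw.mo]

[giwv.wij] — violates constraint 2: syllable 1 coda /wv/ has 2 consonants (> 1) → phonotactically illegal
[em] — violates constraint 1: syllable 1 coda contains /m/, which is not a licensed coda consonant → phonotactically illegal
[wek] — violates constraint 1: syllable 1 coda contains /k/, which is not a licensed coda consonant → phonotactically illegal
[jmij] — violates constraint 3: syllable 1 onset /jm/ has 2 consonants (> 1) → phonotactically illegal
[tor.ri] — violates constraint 1: syllable 1 coda contains /r/, which is not a licensed coda consonant → phonotactically illegal
[viw.mo] — σ1 onset /v/, coda /w/ ok; σ2 onset /m/, coda /∅/ ok → phonotactically legal
[led] — violates constraint 1: syllable 1 coda contains /d/, which is not a licensed coda consonant → phonotactically illegal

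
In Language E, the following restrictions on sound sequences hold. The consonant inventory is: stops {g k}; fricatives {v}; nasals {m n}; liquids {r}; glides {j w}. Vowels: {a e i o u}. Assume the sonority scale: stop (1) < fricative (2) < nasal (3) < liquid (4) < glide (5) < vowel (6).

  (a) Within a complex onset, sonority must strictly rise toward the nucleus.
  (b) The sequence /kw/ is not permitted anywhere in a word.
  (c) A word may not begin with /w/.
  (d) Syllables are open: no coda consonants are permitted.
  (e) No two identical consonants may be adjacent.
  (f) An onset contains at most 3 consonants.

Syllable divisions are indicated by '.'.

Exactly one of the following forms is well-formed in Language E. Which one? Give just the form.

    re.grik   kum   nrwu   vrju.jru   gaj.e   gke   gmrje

nrwu

re.grik — violates constraint (d): syllable 2 coda /k/ has 1 consonant (> 0) → ill-formed
kum — violates constraint (d): syllable 1 coda /m/ has 1 consonant (> 0) → ill-formed
nrwu — σ1 onset /nrw/ (3→4→5 rises), coda /∅/ ok → well-formed
vrju.jru — violates constraint (a): syllable 2 onset /jr/: /j/ (glide, 5) → /r/ (liquid, 4) does not rise → ill-formed
gaj.e — violates constraint (d): syllable 1 coda /j/ has 1 consonant (> 0) → ill-formed
gke — violates constraint (a): syllable 1 onset /gk/: /g/ (stop, 1) → /k/ (stop, 1) does not rise → ill-formed
gmrje — violates constraint (f): syllable 1 onset /gmrj/ has 4 consonants (> 3) → ill-formed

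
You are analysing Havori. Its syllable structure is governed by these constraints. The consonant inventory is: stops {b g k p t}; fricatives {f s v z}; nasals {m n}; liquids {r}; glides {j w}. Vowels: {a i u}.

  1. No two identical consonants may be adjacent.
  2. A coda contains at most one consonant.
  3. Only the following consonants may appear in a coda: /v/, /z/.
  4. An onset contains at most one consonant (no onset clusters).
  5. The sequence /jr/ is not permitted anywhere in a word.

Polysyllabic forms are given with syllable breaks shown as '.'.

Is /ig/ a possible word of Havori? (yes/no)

/ig/ — violates constraint 3: syllable 1 coda contains /g/, which is not a licensed coda consonant → not permitted

no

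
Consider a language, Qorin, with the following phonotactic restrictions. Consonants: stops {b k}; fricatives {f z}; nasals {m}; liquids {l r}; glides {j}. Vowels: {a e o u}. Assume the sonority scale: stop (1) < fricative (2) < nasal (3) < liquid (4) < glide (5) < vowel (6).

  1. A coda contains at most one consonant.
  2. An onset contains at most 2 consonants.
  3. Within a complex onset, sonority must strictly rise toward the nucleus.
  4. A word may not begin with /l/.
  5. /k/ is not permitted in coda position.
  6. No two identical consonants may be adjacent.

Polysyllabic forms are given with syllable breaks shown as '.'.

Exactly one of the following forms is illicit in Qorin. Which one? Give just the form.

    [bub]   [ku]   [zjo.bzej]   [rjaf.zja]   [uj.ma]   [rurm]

[bub] — σ1 onset /b/, coda /b/ ok → licit
[ku] — σ1 onset /k/, coda /∅/ ok → licit
[zjo.bzej] — σ1 onset /zj/ (2→5 rises), coda /∅/ ok; σ2 onset /bz/ (1→2 rises), coda /j/ ok → licit
[rjaf.zja] — σ1 onset /rj/ (4→5 rises), coda /f/ ok; σ2 onset /zj/ (2→5 rises), coda /∅/ ok → licit
[uj.ma] — σ1 onset /∅/, coda /j/ ok; σ2 onset /m/, coda /∅/ ok → licit
[rurm] — violates constraint 1: syllable 1 coda /rm/ has 2 consonants (> 1) → illicit

[rurm]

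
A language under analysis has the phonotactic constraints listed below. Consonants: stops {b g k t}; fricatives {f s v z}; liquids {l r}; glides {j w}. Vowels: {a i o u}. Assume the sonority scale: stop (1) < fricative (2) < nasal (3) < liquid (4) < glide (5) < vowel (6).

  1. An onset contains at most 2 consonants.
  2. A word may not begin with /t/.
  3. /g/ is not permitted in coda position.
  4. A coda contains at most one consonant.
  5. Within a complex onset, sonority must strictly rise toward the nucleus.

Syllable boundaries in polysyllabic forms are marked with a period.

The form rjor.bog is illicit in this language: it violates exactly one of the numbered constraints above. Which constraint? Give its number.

3

rjor.bog: syllable 2 coda contains /g/.
This is a violation of constraint 3: "/g/ is not permitted in coda position."
The remaining constraints (1, 2, 4, 5) are satisfied.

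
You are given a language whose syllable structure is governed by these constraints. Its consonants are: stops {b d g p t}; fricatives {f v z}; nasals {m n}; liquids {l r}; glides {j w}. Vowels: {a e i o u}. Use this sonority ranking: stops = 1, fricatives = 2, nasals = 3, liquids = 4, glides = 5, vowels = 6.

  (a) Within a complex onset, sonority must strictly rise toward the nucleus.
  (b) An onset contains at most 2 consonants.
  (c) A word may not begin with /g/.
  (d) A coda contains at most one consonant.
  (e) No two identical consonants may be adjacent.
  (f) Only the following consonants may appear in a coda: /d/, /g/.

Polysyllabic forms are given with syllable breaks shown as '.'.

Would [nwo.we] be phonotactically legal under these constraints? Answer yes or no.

[nwo.we] — σ1 onset /nw/ (3→5 rises), coda /∅/ ok; σ2 onset /w/, coda /∅/ ok → phonotactically legal

yes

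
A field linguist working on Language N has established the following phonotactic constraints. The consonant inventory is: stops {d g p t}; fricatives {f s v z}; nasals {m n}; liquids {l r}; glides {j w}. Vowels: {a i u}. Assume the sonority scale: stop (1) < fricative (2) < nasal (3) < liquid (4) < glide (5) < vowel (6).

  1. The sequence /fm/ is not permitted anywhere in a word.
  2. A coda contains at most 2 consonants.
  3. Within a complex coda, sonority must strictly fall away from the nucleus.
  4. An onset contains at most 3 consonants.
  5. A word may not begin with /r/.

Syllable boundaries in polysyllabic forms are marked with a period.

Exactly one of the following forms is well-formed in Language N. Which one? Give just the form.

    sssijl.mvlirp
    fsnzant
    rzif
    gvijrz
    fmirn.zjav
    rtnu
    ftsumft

sssijl.mvlirp — σ1 onset /sss/ (3C), coda /jl/ (5→4 falls) ok; σ2 onset /mvl/ (3C), coda /rp/ (4→1 falls) ok → well-formed
fsnzant — violates constraint 4: syllable 1 onset /fsnz/ has 4 consonants (> 3) → ill-formed
rzif — violates constraint 5: word begins with /r/ → ill-formed
gvijrz — violates constraint 2: syllable 1 coda /jrz/ has 3 consonants (> 2) → ill-formed
fmirn.zjav — violates constraint 1: contains banned sequence /fm/ → ill-formed
rtnu — violates constraint 5: word begins with /r/ → ill-formed
ftsumft — violates constraint 2: syllable 1 coda /mft/ has 3 consonants (> 2) → ill-formed

sssijl.mvlirp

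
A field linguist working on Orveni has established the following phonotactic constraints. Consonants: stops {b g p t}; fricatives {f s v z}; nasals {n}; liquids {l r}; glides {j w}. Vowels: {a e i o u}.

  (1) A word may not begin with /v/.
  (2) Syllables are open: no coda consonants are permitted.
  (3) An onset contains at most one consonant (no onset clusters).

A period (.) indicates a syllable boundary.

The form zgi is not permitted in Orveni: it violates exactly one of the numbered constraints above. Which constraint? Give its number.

zgi: syllable 1 onset /zg/ has 2 consonants (> 1).
This is a violation of constraint 3: "An onset contains at most one consonant (no onset clusters)."
The remaining constraints (1, 2) are satisfied.

3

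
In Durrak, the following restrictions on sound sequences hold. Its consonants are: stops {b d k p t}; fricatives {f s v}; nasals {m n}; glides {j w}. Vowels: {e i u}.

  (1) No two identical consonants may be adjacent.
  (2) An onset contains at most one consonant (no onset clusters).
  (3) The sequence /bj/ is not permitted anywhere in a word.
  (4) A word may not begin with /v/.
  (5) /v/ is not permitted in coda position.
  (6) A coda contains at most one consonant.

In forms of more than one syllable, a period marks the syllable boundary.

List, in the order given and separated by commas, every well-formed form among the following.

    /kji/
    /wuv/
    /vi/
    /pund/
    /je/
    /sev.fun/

/je/

/kji/ — violates constraint 2: syllable 1 onset /kj/ has 2 consonants (> 1) → ill-formed
/wuv/ — violates constraint 5: syllable 1 coda contains /v/ → ill-formed
/vi/ — violates constraint 4: word begins with /v/ → ill-formed
/pund/ — violates constraint 6: syllable 1 coda /nd/ has 2 consonants (> 1) → ill-formed
/je/ — σ1 onset /j/, coda /∅/ ok → well-formed
/sev.fun/ — violates constraint 5: syllable 1 coda contains /v/ → ill-formed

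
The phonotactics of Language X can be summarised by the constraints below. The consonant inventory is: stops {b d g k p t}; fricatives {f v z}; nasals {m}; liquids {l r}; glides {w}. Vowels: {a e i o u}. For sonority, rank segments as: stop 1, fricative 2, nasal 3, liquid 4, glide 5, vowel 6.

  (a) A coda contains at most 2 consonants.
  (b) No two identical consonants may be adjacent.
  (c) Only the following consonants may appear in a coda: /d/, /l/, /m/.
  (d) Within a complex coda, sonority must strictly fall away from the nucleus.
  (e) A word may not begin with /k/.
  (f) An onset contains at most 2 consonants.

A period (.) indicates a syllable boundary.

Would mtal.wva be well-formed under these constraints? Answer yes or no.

mtal.wva — σ1 onset /mt/ (2C), coda /l/ ok; σ2 onset /wv/ (2C), coda /∅/ ok → well-formed

yes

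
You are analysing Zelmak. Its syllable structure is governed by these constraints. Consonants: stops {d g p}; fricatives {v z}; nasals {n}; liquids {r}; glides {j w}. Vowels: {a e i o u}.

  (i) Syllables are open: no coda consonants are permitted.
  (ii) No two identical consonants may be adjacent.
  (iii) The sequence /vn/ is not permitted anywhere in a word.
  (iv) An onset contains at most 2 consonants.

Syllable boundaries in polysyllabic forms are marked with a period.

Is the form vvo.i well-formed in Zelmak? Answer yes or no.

no

vvo.i — violates constraint (ii): adjacent identical consonants /vv/ → ill-formed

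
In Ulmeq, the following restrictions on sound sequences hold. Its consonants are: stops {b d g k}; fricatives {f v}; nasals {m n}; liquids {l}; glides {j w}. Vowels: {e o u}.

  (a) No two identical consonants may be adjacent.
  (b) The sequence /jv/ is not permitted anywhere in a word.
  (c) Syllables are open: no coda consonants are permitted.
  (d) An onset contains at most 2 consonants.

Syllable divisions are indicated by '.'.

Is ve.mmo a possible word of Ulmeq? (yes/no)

ve.mmo — violates constraint (a): adjacent identical consonants /mm/ → ill-formed

no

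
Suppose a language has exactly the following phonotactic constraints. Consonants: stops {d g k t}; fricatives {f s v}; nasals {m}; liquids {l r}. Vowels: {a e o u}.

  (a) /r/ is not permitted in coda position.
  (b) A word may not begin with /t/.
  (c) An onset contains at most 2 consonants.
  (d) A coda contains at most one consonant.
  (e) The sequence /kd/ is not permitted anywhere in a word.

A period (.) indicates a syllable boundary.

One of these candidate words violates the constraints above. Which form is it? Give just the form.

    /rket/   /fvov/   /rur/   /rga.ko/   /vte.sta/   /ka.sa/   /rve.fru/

/rket/ — σ1 onset /rk/ (2C), coda /t/ ok → licit
/fvov/ — σ1 onset /fv/ (2C), coda /v/ ok → licit
/rur/ — violates constraint (a): syllable 1 coda contains /r/ → illicit
/rga.ko/ — σ1 onset /rg/ (2C), coda /∅/ ok; σ2 onset /k/, coda /∅/ ok → licit
/vte.sta/ — σ1 onset /vt/ (2C), coda /∅/ ok; σ2 onset /st/ (2C), coda /∅/ ok → licit
/ka.sa/ — σ1 onset /k/, coda /∅/ ok; σ2 onset /s/, coda /∅/ ok → licit
/rve.fru/ — σ1 onset /rv/ (2C), coda /∅/ ok; σ2 onset /fr/ (2C), coda /∅/ ok → licit

/rur/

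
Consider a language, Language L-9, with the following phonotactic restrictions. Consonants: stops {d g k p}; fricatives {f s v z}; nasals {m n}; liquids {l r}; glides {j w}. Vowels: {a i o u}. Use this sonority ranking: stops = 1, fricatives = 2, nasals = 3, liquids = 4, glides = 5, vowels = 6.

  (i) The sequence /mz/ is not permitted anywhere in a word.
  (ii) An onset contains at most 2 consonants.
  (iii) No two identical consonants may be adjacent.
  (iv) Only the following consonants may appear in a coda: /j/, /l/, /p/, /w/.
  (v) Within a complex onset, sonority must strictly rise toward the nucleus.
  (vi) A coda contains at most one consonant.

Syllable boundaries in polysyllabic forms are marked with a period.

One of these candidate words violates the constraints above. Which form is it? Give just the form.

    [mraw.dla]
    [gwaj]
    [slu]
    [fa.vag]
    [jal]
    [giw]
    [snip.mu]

[mraw.dla] — σ1 onset /mr/ (3→4 rises), coda /w/ ok; σ2 onset /dl/ (1→4 rises), coda /∅/ ok → phonotactically legal
[gwaj] — σ1 onset /gw/ (1→5 rises), coda /j/ ok → phonotactically legal
[slu] — σ1 onset /sl/ (2→4 rises), coda /∅/ ok → phonotactically legal
[fa.vag] — violates constraint (iv): syllable 2 coda contains /g/, which is not a licensed coda consonant → phonotactically illegal
[jal] — σ1 onset /j/, coda /l/ ok → phonotactically legal
[giw] — σ1 onset /g/, coda /w/ ok → phonotactically legal
[snip.mu] — σ1 onset /sn/ (2→3 rises), coda /p/ ok; σ2 onset /m/, coda /∅/ ok → phonotactically legal

[fa.vag]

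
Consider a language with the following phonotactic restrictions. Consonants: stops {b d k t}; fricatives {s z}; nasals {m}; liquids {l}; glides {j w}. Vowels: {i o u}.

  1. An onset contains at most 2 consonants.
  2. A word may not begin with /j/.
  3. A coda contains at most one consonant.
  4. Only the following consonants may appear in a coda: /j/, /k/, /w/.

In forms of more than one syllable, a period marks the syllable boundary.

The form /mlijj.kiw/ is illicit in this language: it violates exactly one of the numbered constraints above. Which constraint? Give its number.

3

/mlijj.kiw/: syllable 1 coda /jj/ has 2 consonants (> 1).
This is a violation of constraint 3: "A coda contains at most one consonant."
The remaining constraints (1, 2, 4) are satisfied.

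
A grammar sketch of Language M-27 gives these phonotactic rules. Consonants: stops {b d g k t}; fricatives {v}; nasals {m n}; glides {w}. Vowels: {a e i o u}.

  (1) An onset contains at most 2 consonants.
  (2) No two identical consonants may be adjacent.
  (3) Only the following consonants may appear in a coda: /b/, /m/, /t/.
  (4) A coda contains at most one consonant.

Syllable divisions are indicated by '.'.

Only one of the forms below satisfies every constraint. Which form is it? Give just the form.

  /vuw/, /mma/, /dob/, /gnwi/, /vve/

/dob/

/vuw/ — violates constraint 3: syllable 1 coda contains /w/, which is not a licensed coda consonant → illicit
/mma/ — violates constraint 2: adjacent identical consonants /mm/ → illicit
/dob/ — σ1 onset /d/, coda /b/ ok → licit
/gnwi/ — violates constraint 1: syllable 1 onset /gnw/ has 3 consonants (> 2) → illicit
/vve/ — violates constraint 2: adjacent identical consonants /vv/ → illicit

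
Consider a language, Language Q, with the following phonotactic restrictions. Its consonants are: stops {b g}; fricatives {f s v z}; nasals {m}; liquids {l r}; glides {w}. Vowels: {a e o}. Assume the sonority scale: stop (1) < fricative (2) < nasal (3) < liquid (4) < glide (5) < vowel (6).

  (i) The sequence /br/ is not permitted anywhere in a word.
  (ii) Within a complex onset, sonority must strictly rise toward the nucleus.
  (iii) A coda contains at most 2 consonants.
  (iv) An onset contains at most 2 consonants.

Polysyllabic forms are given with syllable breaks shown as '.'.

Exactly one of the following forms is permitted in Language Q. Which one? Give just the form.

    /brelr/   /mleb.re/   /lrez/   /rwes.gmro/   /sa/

/brelr/ — violates constraint (i): contains banned sequence /br/ → not permitted
/mleb.re/ — violates constraint (i): contains banned sequence /br/ → not permitted
/lrez/ — violates constraint (ii): syllable 1 onset /lr/: /l/ (liquid, 4) → /r/ (liquid, 4) does not rise → not permitted
/rwes.gmro/ — violates constraint (iv): syllable 2 onset /gmr/ has 3 consonants (> 2) → not permitted
/sa/ — σ1 onset /s/, coda /∅/ ok → permitted

/sa/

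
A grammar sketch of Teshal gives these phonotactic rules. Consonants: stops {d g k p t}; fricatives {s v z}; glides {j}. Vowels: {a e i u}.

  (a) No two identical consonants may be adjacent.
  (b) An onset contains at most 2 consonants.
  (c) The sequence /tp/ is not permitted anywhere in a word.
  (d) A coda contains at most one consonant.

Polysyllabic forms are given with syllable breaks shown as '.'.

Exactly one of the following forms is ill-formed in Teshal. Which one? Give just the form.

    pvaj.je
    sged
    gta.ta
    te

pvaj.je

pvaj.je — violates constraint (a): adjacent identical consonants /jj/ → ill-formed
sged — σ1 onset /sg/ (2C), coda /d/ ok → well-formed
gta.ta — σ1 onset /gt/ (2C), coda /∅/ ok; σ2 onset /t/, coda /∅/ ok → well-formed
te — σ1 onset /t/, coda /∅/ ok → well-formed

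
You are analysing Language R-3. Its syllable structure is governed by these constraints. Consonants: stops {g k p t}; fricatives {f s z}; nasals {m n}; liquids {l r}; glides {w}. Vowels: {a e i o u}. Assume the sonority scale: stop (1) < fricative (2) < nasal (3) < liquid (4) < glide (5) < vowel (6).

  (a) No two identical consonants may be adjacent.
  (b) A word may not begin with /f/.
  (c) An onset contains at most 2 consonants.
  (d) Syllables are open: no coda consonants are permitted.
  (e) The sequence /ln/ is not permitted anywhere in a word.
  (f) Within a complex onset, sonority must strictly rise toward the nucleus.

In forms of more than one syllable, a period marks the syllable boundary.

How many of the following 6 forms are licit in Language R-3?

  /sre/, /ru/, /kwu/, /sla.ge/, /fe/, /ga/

/sre/ — σ1 onset /sr/ (2→4 rises), coda /∅/ ok → licit
/ru/ — σ1 onset /r/, coda /∅/ ok → licit
/kwu/ — σ1 onset /kw/ (1→5 rises), coda /∅/ ok → licit
/sla.ge/ — σ1 onset /sl/ (2→4 rises), coda /∅/ ok; σ2 onset /g/, coda /∅/ ok → licit
/fe/ — violates constraint (b): word begins with /f/ → illicit
/ga/ — σ1 onset /g/, coda /∅/ ok → licit
Licit: /sre/, /ru/, /kwu/, /sla.ge/, /ga/ → 5.

5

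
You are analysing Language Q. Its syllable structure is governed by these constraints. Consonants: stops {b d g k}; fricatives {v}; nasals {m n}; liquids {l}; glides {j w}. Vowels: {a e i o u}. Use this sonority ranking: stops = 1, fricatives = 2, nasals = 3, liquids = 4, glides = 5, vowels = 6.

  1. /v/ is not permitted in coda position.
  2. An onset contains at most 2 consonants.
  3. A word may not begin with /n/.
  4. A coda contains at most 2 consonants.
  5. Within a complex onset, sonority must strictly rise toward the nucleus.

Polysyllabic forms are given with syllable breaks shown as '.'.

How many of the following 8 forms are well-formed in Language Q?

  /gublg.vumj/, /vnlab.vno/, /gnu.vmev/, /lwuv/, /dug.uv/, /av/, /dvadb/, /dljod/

/gublg.vumj/ — violates constraint 4: syllable 1 coda /blg/ has 3 consonants (> 2) → ill-formed
/vnlab.vno/ — violates constraint 2: syllable 1 onset /vnl/ has 3 consonants (> 2) → ill-formed
/gnu.vmev/ — violates constraint 1: syllable 2 coda contains /v/ → ill-formed
/lwuv/ — violates constraint 1: syllable 1 coda contains /v/ → ill-formed
/dug.uv/ — violates constraint 1: syllable 2 coda contains /v/ → ill-formed
/av/ — violates constraint 1: syllable 1 coda contains /v/ → ill-formed
/dvadb/ — σ1 onset /dv/ (1→2 rises), coda /db/ (2C) ok → well-formed
/dljod/ — violates constraint 2: syllable 1 onset /dlj/ has 3 consonants (> 2) → ill-formed
Well-formed: /dvadb/ → 1.

1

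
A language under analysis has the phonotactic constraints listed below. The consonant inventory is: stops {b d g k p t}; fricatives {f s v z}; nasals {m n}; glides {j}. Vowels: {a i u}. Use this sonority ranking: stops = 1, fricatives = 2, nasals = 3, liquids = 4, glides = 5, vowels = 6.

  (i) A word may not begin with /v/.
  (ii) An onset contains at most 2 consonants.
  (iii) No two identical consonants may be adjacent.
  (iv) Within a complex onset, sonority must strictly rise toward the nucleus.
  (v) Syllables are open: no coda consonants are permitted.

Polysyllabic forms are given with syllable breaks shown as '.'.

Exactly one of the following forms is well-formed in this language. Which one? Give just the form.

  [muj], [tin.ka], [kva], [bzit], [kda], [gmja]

[kva]

[muj] — violates constraint (v): syllable 1 coda /j/ has 1 consonant (> 0) → ill-formed
[tin.ka] — violates constraint (v): syllable 1 coda /n/ has 1 consonant (> 0) → ill-formed
[kva] — σ1 onset /kv/ (1→2 rises), coda /∅/ ok → well-formed
[bzit] — violates constraint (v): syllable 1 coda /t/ has 1 consonant (> 0) → ill-formed
[kda] — violates constraint (iv): syllable 1 onset /kd/: /k/ (stop, 1) → /d/ (stop, 1) does not rise → ill-formed
[gmja] — violates constraint (ii): syllable 1 onset /gmj/ has 3 consonants (> 2) → ill-formed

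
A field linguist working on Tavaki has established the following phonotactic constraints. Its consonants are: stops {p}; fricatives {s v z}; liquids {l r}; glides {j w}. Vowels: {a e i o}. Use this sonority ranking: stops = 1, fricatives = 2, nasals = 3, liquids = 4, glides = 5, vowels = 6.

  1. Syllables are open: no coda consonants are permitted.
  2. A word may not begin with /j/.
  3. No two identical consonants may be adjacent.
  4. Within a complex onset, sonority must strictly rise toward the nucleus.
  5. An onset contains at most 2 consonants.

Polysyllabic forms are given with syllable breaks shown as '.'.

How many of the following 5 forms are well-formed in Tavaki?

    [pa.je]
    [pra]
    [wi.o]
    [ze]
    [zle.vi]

5

[pa.je] — σ1 onset /p/, coda /∅/ ok; σ2 onset /j/, coda /∅/ ok → well-formed
[pra] — σ1 onset /pr/ (1→4 rises), coda /∅/ ok → well-formed
[wi.o] — σ1 onset /w/, coda /∅/ ok; σ2 onset /∅/, coda /∅/ ok → well-formed
[ze] — σ1 onset /z/, coda /∅/ ok → well-formed
[zle.vi] — σ1 onset /zl/ (2→4 rises), coda /∅/ ok; σ2 onset /v/, coda /∅/ ok → well-formed
Well-formed: [pa.je], [pra], [wi.o], [ze], [zle.vi] → 5.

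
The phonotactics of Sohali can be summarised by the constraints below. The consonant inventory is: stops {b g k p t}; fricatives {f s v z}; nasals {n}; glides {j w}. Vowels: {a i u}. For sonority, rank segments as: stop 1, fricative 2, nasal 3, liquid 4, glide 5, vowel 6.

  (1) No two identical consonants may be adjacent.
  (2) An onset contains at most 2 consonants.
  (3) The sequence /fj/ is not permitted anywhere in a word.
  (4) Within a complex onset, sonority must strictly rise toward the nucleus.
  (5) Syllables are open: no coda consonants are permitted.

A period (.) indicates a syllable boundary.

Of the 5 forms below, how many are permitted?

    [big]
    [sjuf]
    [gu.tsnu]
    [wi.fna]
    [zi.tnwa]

1

[big] — violates constraint 5: syllable 1 coda /g/ has 1 consonant (> 0) → not permitted
[sjuf] — violates constraint 5: syllable 1 coda /f/ has 1 consonant (> 0) → not permitted
[gu.tsnu] — violates constraint 2: syllable 2 onset /tsn/ has 3 consonants (> 2) → not permitted
[wi.fna] — σ1 onset /w/, coda /∅/ ok; σ2 onset /fn/ (2→3 rises), coda /∅/ ok → permitted
[zi.tnwa] — violates constraint 2: syllable 2 onset /tnw/ has 3 consonants (> 2) → not permitted
Permitted: [wi.fna] → 1.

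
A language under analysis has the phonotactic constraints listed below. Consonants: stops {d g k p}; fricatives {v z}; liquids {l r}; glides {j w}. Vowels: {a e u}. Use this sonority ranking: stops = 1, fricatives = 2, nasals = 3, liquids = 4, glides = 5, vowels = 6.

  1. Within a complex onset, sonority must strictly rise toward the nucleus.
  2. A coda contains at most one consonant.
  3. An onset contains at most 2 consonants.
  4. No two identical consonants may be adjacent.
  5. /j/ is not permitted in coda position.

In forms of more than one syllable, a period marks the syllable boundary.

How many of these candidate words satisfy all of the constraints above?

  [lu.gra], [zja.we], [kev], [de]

[lu.gra] — σ1 onset /l/, coda /∅/ ok; σ2 onset /gr/ (1→4 rises), coda /∅/ ok → licit
[zja.we] — σ1 onset /zj/ (2→5 rises), coda /∅/ ok; σ2 onset /w/, coda /∅/ ok → licit
[kev] — σ1 onset /k/, coda /v/ ok → licit
[de] — σ1 onset /d/, coda /∅/ ok → licit
Licit: [lu.gra], [zja.we], [kev], [de] → 4.

4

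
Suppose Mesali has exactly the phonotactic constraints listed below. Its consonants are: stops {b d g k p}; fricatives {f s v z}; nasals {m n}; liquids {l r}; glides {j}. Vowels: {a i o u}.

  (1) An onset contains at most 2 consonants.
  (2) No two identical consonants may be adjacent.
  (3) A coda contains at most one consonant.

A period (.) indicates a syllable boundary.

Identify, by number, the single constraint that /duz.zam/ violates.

2

/duz.zam/: adjacent identical consonants /zz/.
This is a violation of constraint 2: "No two identical consonants may be adjacent."
The remaining constraints (1, 3) are satisfied.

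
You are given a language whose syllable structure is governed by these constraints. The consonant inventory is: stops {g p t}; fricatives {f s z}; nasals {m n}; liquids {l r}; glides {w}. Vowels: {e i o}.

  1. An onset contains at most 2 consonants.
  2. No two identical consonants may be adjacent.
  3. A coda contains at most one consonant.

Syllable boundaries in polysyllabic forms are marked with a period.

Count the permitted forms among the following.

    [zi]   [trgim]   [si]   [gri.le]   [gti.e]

4

[zi] — σ1 onset /z/, coda /∅/ ok → permitted
[trgim] — violates constraint 1: syllable 1 onset /trg/ has 3 consonants (> 2) → not permitted
[si] — σ1 onset /s/, coda /∅/ ok → permitted
[gri.le] — σ1 onset /gr/ (2C), coda /∅/ ok; σ2 onset /l/, coda /∅/ ok → permitted
[gti.e] — σ1 onset /gt/ (2C), coda /∅/ ok; σ2 onset /∅/, coda /∅/ ok → permitted
Permitted: [zi], [si], [gri.le], [gti.e] → 4.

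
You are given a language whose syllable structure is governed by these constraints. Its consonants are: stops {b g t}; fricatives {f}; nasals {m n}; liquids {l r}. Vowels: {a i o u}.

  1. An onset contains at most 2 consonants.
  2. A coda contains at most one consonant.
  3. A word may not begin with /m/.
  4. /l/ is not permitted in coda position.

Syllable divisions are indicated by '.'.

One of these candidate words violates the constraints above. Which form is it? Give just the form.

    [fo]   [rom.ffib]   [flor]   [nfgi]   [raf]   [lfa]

[fo] — σ1 onset /f/, coda /∅/ ok → phonotactically legal
[rom.ffib] — σ1 onset /r/, coda /m/ ok; σ2 onset /ff/ (2C), coda /b/ ok → phonotactically legal
[flor] — σ1 onset /fl/ (2C), coda /r/ ok → phonotactically legal
[nfgi] — violates constraint 1: syllable 1 onset /nfg/ has 3 consonants (> 2) → phonotactically illegal
[raf] — σ1 onset /r/, coda /f/ ok → phonotactically legal
[lfa] — σ1 onset /lf/ (2C), coda /∅/ ok → phonotactically legal

[nfgi]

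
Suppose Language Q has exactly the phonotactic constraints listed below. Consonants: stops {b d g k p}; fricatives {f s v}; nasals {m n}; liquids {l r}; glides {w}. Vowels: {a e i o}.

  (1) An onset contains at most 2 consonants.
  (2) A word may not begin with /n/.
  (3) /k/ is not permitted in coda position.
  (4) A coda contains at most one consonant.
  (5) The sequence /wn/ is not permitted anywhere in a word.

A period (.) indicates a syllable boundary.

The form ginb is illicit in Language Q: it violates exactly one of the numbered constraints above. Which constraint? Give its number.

ginb: syllable 1 coda /nb/ has 2 consonants (> 1).
This is a violation of constraint 4: "A coda contains at most one consonant."
The remaining constraints (1, 2, 3, 5) are satisfied.

4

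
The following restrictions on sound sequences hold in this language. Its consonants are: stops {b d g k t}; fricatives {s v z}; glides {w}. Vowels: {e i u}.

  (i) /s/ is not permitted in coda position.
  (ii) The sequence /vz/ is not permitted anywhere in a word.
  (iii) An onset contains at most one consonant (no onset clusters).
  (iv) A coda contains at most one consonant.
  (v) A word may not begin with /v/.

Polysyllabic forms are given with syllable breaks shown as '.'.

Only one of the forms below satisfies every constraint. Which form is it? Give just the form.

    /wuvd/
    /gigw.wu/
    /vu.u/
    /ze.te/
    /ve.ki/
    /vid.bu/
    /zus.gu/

/wuvd/ — violates constraint (iv): syllable 1 coda /vd/ has 2 consonants (> 1) → illicit
/gigw.wu/ — violates constraint (iv): syllable 1 coda /gw/ has 2 consonants (> 1) → illicit
/vu.u/ — violates constraint (v): word begins with /v/ → illicit
/ze.te/ — σ1 onset /z/, coda /∅/ ok; σ2 onset /t/, coda /∅/ ok → licit
/ve.ki/ — violates constraint (v): word begins with /v/ → illicit
/vid.bu/ — violates constraint (v): word begins with /v/ → illicit
/zus.gu/ — violates constraint (i): syllable 1 coda contains /s/ → illicit

/ze.te/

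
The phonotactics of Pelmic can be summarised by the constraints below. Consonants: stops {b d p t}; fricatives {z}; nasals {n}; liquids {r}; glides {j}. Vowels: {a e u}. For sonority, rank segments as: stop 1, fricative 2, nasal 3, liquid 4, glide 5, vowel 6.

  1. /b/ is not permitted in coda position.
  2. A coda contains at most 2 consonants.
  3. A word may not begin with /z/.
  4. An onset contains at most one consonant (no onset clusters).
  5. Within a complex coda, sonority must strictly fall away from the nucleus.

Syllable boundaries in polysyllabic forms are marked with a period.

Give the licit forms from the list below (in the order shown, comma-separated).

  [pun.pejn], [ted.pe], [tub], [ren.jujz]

[pun.pejn], [ted.pe], [ren.jujz]

[pun.pejn] — σ1 onset /p/, coda /n/ ok; σ2 onset /p/, coda /jn/ (5→3 falls) ok → licit
[ted.pe] — σ1 onset /t/, coda /d/ ok; σ2 onset /p/, coda /∅/ ok → licit
[tub] — violates constraint 1: syllable 1 coda contains /b/ → illicit
[ren.jujz] — σ1 onset /r/, coda /n/ ok; σ2 onset /j/, coda /jz/ (5→2 falls) ok → licit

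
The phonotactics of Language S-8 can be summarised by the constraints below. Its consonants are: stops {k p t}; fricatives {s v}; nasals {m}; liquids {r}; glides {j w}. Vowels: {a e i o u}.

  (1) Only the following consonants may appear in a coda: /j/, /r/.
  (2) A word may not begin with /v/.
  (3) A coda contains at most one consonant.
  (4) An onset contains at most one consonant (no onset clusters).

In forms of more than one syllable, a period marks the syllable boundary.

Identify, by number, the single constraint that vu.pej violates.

2

vu.pej: word begins with /v/.
This is a violation of constraint 2: "A word may not begin with /v/."
The remaining constraints (1, 3, 4) are satisfied.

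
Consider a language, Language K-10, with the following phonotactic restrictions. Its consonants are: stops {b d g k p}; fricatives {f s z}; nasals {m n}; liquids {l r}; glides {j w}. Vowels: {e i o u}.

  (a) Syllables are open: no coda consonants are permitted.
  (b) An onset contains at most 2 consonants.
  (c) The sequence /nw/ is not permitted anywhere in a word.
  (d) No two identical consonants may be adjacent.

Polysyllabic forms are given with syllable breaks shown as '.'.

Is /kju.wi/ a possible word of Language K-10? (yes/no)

/kju.wi/ — σ1 onset /kj/ (2C), coda /∅/ ok; σ2 onset /w/, coda /∅/ ok → phonotactically legal

yes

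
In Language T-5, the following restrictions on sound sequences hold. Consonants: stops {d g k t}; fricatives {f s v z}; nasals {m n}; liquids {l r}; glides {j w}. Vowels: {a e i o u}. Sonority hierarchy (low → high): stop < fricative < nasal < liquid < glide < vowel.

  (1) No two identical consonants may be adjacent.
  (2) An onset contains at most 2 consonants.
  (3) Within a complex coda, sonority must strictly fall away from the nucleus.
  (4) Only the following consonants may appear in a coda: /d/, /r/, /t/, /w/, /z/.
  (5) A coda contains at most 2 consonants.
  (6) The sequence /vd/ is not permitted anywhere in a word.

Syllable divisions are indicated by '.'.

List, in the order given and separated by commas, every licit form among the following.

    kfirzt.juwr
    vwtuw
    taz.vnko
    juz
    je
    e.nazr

kfirzt.juwr — violates constraint 5: syllable 1 coda /rzt/ has 3 consonants (> 2) → illicit
vwtuw — violates constraint 2: syllable 1 onset /vwt/ has 3 consonants (> 2) → illicit
taz.vnko — violates constraint 2: syllable 2 onset /vnk/ has 3 consonants (> 2) → illicit
juz — σ1 onset /j/, coda /z/ ok → licit
je — σ1 onset /j/, coda /∅/ ok → licit
e.nazr — violates constraint 3: syllable 2 coda /zr/: /z/ (fricative, 2) → /r/ (liquid, 4) does not fall → illicit

juz, je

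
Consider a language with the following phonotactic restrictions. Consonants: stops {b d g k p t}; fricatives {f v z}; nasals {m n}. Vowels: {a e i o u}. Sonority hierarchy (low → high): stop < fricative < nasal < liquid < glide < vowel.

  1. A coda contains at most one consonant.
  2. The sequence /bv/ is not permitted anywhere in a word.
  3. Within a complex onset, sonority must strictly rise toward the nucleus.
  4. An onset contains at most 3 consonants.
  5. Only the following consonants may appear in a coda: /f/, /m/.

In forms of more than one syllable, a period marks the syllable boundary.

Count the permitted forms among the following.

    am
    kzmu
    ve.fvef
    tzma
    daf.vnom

4

am — σ1 onset /∅/, coda /m/ ok → permitted
kzmu — σ1 onset /kzm/ (1→2→3 rises), coda /∅/ ok → permitted
ve.fvef — violates constraint 3: syllable 2 onset /fv/: /f/ (fricative, 2) → /v/ (fricative, 2) does not rise → not permitted
tzma — σ1 onset /tzm/ (1→2→3 rises), coda /∅/ ok → permitted
daf.vnom — σ1 onset /d/, coda /f/ ok; σ2 onset /vn/ (2→3 rises), coda /m/ ok → permitted
Permitted: am, kzmu, tzma, daf.vnom → 4.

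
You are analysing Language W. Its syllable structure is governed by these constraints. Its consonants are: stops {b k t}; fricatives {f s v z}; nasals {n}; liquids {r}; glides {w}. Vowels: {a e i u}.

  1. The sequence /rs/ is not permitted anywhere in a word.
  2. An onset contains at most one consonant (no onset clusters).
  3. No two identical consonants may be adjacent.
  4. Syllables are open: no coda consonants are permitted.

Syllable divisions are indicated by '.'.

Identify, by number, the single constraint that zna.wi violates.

zna.wi: syllable 1 onset /zn/ has 2 consonants (> 1).
This is a violation of constraint 2: "An onset contains at most one consonant (no onset clusters)."
The remaining constraints (1, 3, 4) are satisfied.

2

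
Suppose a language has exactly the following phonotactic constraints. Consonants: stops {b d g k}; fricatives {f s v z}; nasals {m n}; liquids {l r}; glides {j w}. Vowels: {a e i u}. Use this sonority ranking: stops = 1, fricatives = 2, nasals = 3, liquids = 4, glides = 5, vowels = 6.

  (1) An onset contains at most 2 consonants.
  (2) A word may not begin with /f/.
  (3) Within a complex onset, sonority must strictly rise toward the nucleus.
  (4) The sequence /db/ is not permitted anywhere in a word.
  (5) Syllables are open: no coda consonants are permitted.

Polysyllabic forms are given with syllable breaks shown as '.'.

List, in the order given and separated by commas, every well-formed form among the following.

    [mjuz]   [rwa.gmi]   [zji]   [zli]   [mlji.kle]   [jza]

[mjuz] — violates constraint 5: syllable 1 coda /z/ has 1 consonant (> 0) → ill-formed
[rwa.gmi] — σ1 onset /rw/ (4→5 rises), coda /∅/ ok; σ2 onset /gm/ (1→3 rises), coda /∅/ ok → well-formed
[zji] — σ1 onset /zj/ (2→5 rises), coda /∅/ ok → well-formed
[zli] — σ1 onset /zl/ (2→4 rises), coda /∅/ ok → well-formed
[mlji.kle] — violates constraint 1: syllable 1 onset /mlj/ has 3 consonants (> 2) → ill-formed
[jza] — violates constraint 3: syllable 1 onset /jz/: /j/ (glide, 5) → /z/ (fricative, 2) does not rise → ill-formed

[rwa.gmi], [zji], [zli]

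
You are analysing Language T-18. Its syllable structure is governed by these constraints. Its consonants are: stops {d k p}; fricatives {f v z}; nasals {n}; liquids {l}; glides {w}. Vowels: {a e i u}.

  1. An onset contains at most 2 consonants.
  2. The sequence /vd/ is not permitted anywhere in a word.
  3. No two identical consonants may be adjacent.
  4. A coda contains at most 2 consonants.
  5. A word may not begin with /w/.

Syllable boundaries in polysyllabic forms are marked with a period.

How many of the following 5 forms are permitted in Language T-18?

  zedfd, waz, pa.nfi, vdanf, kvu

2

zedfd — violates constraint 4: syllable 1 coda /dfd/ has 3 consonants (> 2) → not permitted
waz — violates constraint 5: word begins with /w/ → not permitted
pa.nfi — σ1 onset /p/, coda /∅/ ok; σ2 onset /nf/ (2C), coda /∅/ ok → permitted
vdanf — violates constraint 2: contains banned sequence /vd/ → not permitted
kvu — σ1 onset /kv/ (2C), coda /∅/ ok → permitted
Permitted: pa.nfi, kvu → 2.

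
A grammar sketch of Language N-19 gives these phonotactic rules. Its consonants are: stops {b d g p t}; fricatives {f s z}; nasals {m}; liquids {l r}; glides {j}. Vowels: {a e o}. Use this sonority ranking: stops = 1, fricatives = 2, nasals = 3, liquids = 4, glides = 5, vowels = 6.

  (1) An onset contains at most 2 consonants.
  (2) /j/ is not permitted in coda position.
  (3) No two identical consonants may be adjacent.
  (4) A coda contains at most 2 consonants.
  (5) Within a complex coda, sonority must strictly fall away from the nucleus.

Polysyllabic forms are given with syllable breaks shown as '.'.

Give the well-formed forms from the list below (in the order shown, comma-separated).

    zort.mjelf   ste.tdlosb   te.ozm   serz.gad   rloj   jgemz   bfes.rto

zort.mjelf, serz.gad, jgemz, bfes.rto

zort.mjelf — σ1 onset /z/, coda /rt/ (4→1 falls) ok; σ2 onset /mj/ (2C), coda /lf/ (4→2 falls) ok → well-formed
ste.tdlosb — violates constraint 1: syllable 2 onset /tdl/ has 3 consonants (> 2) → ill-formed
te.ozm — violates constraint 5: syllable 2 coda /zm/: /z/ (fricative, 2) → /m/ (nasal, 3) does not fall → ill-formed
serz.gad — σ1 onset /s/, coda /rz/ (4→2 falls) ok; σ2 onset /g/, coda /d/ ok → well-formed
rloj — violates constraint 2: syllable 1 coda contains /j/ → ill-formed
jgemz — σ1 onset /jg/ (2C), coda /mz/ (3→2 falls) ok → well-formed
bfes.rto — σ1 onset /bf/ (2C), coda /s/ ok; σ2 onset /rt/ (2C), coda /∅/ ok → well-formed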